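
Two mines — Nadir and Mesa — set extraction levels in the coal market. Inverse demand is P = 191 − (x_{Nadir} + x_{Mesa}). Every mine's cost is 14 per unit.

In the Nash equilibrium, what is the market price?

Mine Nadir's profit: π = x_{Nadir}(191 − (x_{Nadir} + x_{Mesa})) − 14x_{Nadir}.
∂π/∂x_{Nadir} = 177 − 2x_{Nadir} − x_{Mesa} = 0, so x_{Nadir} = 88.5 − 0.5x_{Mesa}.
Setting x_{Nadir} = x_{Mesa} in the reaction function: x_{Nadir} = 88.5 − 0.5x_{Nadir}, so x_{Nadir} = 88.5 / 1.5 = 59.
Equilibrium price: P = 191 − 118 = 73.

73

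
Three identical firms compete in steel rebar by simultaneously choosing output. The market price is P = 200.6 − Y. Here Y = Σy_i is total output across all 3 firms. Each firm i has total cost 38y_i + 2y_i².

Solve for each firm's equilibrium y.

A representative firm's profit is π_i = y_i(200.6 − Y) − 38y_i − 2y_i², with Y = y_i + Σ_{j≠i} y_j.
First-order condition: 162.6 − 6y_i − Σ_{j≠i} y_j = 0.
Imposing symmetry (y_j = y for all j) turns Σ_{j≠i} y_j into 2y, so 162.6 = 8y and y = 20.325.

20.325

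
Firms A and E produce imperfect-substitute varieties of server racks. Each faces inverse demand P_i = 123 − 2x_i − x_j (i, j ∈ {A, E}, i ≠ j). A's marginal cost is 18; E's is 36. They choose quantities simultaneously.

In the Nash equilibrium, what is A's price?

62.4

Firm A's profit: π = x_A(123 − 2x_A − x_E) − 18x_A.
∂π/∂x_A = 105 − 4x_A − x_E = 0 ⇒ x_A = 26.25 − 0.25x_E.
Similarly x_E = 21.75 − 0.25x_A.
Substituting the second reaction function into the first: x_A = 26.25 − 0.25(21.75 − 0.25x_A), which gives 0.9375x_A = 20.8125 ⇒ x_A = 22.2.
Then x_E = 21.75 − 0.25·22.2 = 16.2.
P_A = 123 − 2·22.2 − 16.2 = 62.4.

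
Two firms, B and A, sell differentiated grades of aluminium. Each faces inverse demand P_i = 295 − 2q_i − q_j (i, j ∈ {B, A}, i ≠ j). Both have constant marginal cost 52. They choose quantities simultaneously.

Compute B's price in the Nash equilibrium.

149.2

Firm B's profit: π = q_B(295 − 2q_B − q_A) − 52q_B.
∂π/∂q_B = 243 − 4q_B − q_A = 0 ⇒ q_B = 60.75 − 0.25q_A.
Setting q_B = q_A in the reaction function: q_B = 60.75 − 0.25q_B, so q_B = 60.75 / 1.25 = 48.6.
P_B = 295 − 2·48.6 − 48.6 = 149.2.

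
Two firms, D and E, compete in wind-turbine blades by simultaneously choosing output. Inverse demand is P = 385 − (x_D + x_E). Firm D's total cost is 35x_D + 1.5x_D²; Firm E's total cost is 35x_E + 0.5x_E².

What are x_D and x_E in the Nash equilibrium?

Firm D's profit: π = x_D(385 − (x_D + x_E)) − 35x_D − 1.5x_D².
∂π/∂x_D = 350 − 5x_D − x_E = 0, so x_D = 70 − 0.2x_E.
For E: ∂π/∂x_E = 350 − 3x_E − x_D = 0 ⇒ x_E = 350/3 − (1/3)x_D.
Solving the two reaction functions simultaneously: (1 − (−0.2)(−1/3))x_D = 70 − 0.2·(350/3), so (14/15)x_D = 140/3 and x_D = 50.
Then x_E = 350/3 − (1/3)·50 = 100.

50, 100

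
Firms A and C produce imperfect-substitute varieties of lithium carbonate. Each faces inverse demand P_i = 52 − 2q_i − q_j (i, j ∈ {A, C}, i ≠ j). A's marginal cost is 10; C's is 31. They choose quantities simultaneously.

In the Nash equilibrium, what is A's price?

29.6

Firm A's profit: π = q_A(52 − 2q_A − q_C) − 10q_A.
∂π/∂q_A = 42 − 4q_A − q_C = 0 ⇒ q_A = 10.5 − 0.25q_C.
Similarly q_C = 5.25 − 0.25q_A.
Substituting the second reaction function into the first: q_A = 10.5 − 0.25(5.25 − 0.25q_A), which gives 0.9375q_A = 9.1875 ⇒ q_A = 9.8.
Then q_C = 5.25 − 0.25·9.8 = 2.8.
P_A = 52 − 2·9.8 − 2.8 = 29.6.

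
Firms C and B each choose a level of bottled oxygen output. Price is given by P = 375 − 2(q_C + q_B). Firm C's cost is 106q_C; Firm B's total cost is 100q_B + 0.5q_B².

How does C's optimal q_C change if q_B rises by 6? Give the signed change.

-3

Firm C's profit: π = q_C(375 − 2(q_C + q_B)) − 106q_C.
∂π/∂q_C = 269 − 4q_C − 2q_B = 0, so q_C = 67.25 − 0.5q_B.
The reaction-function slope is −0.5, so a 6-unit rise in q_B moves q_C by −0.5 × 6 = −3. C's best response falls — the actions are strategic substitutes.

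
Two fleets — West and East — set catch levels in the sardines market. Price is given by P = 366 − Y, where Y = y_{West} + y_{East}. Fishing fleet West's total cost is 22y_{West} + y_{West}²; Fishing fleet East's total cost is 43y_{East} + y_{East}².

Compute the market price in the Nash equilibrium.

Fishing fleet West's profit: π = y_{West}(366 − (y_{West} + y_{East})) − 22y_{West} − y_{West}².
∂π/∂y_{West} = 344 − 4y_{West} − y_{East} = 0, so y_{West} = 86 − 0.25y_{East}.
By the same steps for East: y_{East} = 80.75 − 0.25y_{West}.
Plugging y_{East} into West's best response: y_{West} = 86 − 0.25(80.75 − 0.25y_{West}) ⇒ 0.9375y_{West} = 65.8125, so y_{West} = 70.2.
Then y_{East} = 80.75 − 0.25·70.2 = 63.2.
Equilibrium price: P = 366 − 133.4 = 232.6.

232.6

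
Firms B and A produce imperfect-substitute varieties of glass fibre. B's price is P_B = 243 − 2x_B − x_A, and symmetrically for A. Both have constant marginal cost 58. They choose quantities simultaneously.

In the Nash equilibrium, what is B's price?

132

Firm B's profit: π = x_B(243 − 2x_B − x_A) − 58x_B.
∂π/∂x_B = 185 − 4x_B − x_A = 0 ⇒ x_B = 46.25 − 0.25x_A.
By symmetry x_A = x_B; substituting into the reaction function, 1.25x_B = 46.25 and x_B = 37.
P_B = 243 − 2·37 − 37 = 132.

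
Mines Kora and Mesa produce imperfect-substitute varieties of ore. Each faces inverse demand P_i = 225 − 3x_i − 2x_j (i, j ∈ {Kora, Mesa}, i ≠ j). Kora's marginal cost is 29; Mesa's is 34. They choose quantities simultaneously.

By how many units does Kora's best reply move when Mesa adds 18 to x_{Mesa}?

-6

Mine Kora's profit: π = x_{Kora}(225 − 3x_{Kora} − 2x_{Mesa}) − 29x_{Kora}.
∂π/∂x_{Kora} = 196 − 6x_{Kora} − 2x_{Mesa} = 0 ⇒ x_{Kora} = 98/3 − (1/3)x_{Mesa}.
The reaction-function slope is −1/3, so an 18-unit rise in x_{Mesa} moves x_{Kora} by −1/3 × 18 = −6. Kora's best response falls — the actions are strategic substitutes.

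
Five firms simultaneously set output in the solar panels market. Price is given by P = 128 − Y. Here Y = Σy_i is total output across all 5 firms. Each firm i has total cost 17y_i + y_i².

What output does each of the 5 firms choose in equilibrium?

13.875

A representative firm's profit is π_i = y_i(128 − Y) − 17y_i − y_i², with Y = y_i + Σ_{j≠i} y_j.
First-order condition: 111 − 4y_i − Σ_{j≠i} y_j = 0.
In a symmetric equilibrium every firm chooses the same y, so Σ_{j≠i} y_j = 4y. The condition becomes 111 − 8y = 0, giving y = 111/8 = 13.875.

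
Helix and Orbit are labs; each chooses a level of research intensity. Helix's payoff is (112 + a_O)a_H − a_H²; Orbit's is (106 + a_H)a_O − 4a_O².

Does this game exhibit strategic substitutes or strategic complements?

strategic complements

Expanding Helix's payoff: 112a_H + a_Oa_H − a_H².
∂π/∂a_H = 112 + a_O − 2a_H = 0, so a_H = 56 + 0.5a_O.
The best-response slope da_H/da_O = 0.5 > 0: the reaction function is upward-sloping, so the choices are strategic complements.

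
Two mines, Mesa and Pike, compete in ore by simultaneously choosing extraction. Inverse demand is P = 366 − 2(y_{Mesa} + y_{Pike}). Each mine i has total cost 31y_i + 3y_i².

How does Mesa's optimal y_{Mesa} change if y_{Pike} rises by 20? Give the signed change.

-4

Mine Mesa's profit: π = y_{Mesa}(366 − 2(y_{Mesa} + y_{Pike})) − 31y_{Mesa} − 3y_{Mesa}².
∂π/∂y_{Mesa} = 335 − 10y_{Mesa} − 2y_{Pike} = 0, so y_{Mesa} = 33.5 − 0.2y_{Pike}.
The reaction-function slope is −0.2, so a 20-unit rise in y_{Pike} moves y_{Mesa} by −0.2 × 20 = −4. Mesa's best response falls — the actions are strategic substitutes.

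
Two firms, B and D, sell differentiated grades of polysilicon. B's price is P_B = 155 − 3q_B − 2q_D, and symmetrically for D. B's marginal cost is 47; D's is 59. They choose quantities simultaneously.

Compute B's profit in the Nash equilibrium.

609.1875

Firm B's profit: π = q_B(155 − 3q_B − 2q_D) − 47q_B.
∂π/∂q_B = 108 − 6q_B − 2q_D = 0 ⇒ q_B = 18 − (1/3)q_D.
Similarly q_D = 16 − (1/3)q_B.
Solving the two reaction functions simultaneously: (1 − (−1/3)(−1/3))q_B = 18 − (1/3)·16, so (8/9)q_B = 38/3 and q_B = 14.25.
Then q_D = 16 − (1/3)·14.25 = 11.25.
P_B = 155 − 3·14.25 − 2·11.25 = 89.75.
Profit = (89.75 − 47)·14.25 = 609.1875.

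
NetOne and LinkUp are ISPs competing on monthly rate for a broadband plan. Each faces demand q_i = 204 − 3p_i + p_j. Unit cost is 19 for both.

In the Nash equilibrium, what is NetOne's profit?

3306.72

NetOne's profit: π = (p_{NetOne} − 19)(204 − 3p_{NetOne} + p_{LinkUp}).
∂π/∂p_{NetOne} = 261 − 6p_{NetOne} + p_{LinkUp} = 0 ⇒ p_{NetOne} = 43.5 + (1/6)p_{LinkUp}.
Setting p_{NetOne} = p_{LinkUp} in the reaction function: p_{NetOne} = 43.5 + (1/6)p_{NetOne}, so p_{NetOne} = 43.5 / (5/6) = 52.2.
q_{NetOne} = 204 − 3·52.2 + 52.2 = 99.6.
Profit = (52.2 − 19)·99.6 = 3306.72.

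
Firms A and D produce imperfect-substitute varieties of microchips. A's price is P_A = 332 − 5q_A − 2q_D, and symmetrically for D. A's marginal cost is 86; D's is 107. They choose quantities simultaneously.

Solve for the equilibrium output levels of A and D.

Firm A's profit: π = q_A(332 − 5q_A − 2q_D) − 86q_A.
∂π/∂q_A = 246 − 10q_A − 2q_D = 0 ⇒ q_A = 24.6 − 0.2q_D.
Similarly q_D = 22.5 − 0.2q_A.
Substituting the second reaction function into the first: q_A = 24.6 − 0.2(22.5 − 0.2q_A), which gives 0.96q_A = 20.1 ⇒ q_A = 20.9375.
Then q_D = 22.5 − 0.2·20.9375 = 18.3125.

20.9375, 18.3125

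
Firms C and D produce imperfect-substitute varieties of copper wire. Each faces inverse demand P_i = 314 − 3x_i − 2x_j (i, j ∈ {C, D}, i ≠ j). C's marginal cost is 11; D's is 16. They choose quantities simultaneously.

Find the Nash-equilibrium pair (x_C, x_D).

Firm C's profit: π = x_C(314 − 3x_C − 2x_D) − 11x_C.
∂π/∂x_C = 303 − 6x_C − 2x_D = 0 ⇒ x_C = 50.5 − (1/3)x_D.
Similarly x_D = 149/3 − (1/3)x_C.
Solving the two reaction functions simultaneously: (1 − (−1/3)(−1/3))x_C = 50.5 − (1/3)·(149/3), so (8/9)x_C = 611/18 and x_C = 38.1875.
Then x_D = 149/3 − (1/3)·38.1875 = 36.9375.

38.1875, 36.9375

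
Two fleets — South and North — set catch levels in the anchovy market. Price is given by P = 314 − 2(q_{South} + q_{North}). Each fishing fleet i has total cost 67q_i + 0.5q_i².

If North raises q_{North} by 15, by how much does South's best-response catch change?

-6

Fishing fleet South's profit: π = q_{South}(314 − 2(q_{South} + q_{North})) − 67q_{South} − 0.5q_{South}².
∂π/∂q_{South} = 247 − 5q_{South} − 2q_{North} = 0, so q_{South} = 49.4 − 0.4q_{North}.
The reaction-function slope is −0.4, so a 15-unit rise in q_{North} moves q_{South} by −0.4 × 15 = −6. South's best response falls — the actions are strategic substitutes.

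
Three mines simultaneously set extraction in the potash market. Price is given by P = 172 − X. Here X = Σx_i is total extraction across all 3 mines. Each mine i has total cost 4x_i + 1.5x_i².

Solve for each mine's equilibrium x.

24

A representative mine's profit is π_i = x_i(172 − X) − 4x_i − 1.5x_i², with X = x_i + Σ_{j≠i} x_j.
First-order condition: 168 − 5x_i − Σ_{j≠i} x_j = 0.
Imposing symmetry (x_j = x for all j) turns Σ_{j≠i} x_j into 2x, so 168 = 7x and x = 24.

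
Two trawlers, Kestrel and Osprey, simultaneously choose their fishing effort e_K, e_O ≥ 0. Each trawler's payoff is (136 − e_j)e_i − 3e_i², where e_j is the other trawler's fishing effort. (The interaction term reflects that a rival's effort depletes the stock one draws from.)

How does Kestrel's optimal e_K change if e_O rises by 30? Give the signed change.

Kestrel's payoff is (136 − e_O)e_K − 3e_K².
∂π/∂e_K = 136 − e_O − 6e_K = 0, so e_K = 68/3 − (1/6)e_O.
The reaction-function slope is −1/6, so a 30-unit rise in e_O moves e_K by −1/6 × 30 = −5. Kestrel's best response falls — the actions are strategic substitutes.

-5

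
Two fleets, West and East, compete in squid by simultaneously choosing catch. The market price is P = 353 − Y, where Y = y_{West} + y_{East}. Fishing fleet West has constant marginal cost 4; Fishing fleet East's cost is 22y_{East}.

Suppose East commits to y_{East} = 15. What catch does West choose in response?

167

Fishing fleet West's profit: π = y_{West}(353 − (y_{West} + y_{East})) − 4y_{West}.
∂π/∂y_{West} = 349 − 2y_{West} − y_{East} = 0, so y_{West} = 174.5 − 0.5y_{East}.
At y_{East} = 15: y_{West} = 174.5 − 0.5·15 = 167.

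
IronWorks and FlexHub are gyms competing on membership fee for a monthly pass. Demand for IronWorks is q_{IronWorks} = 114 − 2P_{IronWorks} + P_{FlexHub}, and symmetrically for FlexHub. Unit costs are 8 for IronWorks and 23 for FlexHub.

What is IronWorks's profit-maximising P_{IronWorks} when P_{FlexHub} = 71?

IronWorks's profit: π = (P_{IronWorks} − 8)(114 − 2P_{IronWorks} + P_{FlexHub}).
∂π/∂P_{IronWorks} = 130 − 4P_{IronWorks} + P_{FlexHub} = 0 ⇒ P_{IronWorks} = 32.5 + 0.25P_{FlexHub}.
At P_{FlexHub} = 71: P_{IronWorks} = 32.5 + 0.25·71 = 50.25.

50.25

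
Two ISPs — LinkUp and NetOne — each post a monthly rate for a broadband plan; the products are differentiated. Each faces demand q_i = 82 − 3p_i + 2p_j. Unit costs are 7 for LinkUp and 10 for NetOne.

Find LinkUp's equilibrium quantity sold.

LinkUp's profit: π = (p_{LinkUp} − 7)(82 − 3p_{LinkUp} + 2p_{NetOne}).
∂π/∂p_{LinkUp} = 103 − 6p_{LinkUp} + 2p_{NetOne} = 0 ⇒ p_{LinkUp} = 103/6 + (1/3)p_{NetOne}.
Similarly p_{NetOne} = 56/3 + (1/3)p_{LinkUp}.
Solving the two reaction functions simultaneously: (1 − (1/3)(1/3))p_{LinkUp} = 103/6 + (1/3)·(56/3), so (8/9)p_{LinkUp} = 421/18 and p_{LinkUp} = 26.3125.
Then p_{NetOne} = 56/3 + (1/3)·26.3125 = 27.4375.
q_{LinkUp} = 82 − 3·26.3125 + 2·27.4375 = 57.9375.

57.9375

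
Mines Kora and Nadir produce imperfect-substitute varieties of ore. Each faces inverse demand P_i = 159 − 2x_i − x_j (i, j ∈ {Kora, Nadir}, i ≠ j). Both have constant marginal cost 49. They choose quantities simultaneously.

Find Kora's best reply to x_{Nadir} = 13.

Mine Kora's profit: π = x_{Kora}(159 − 2x_{Kora} − x_{Nadir}) − 49x_{Kora}.
∂π/∂x_{Kora} = 110 − 4x_{Kora} − x_{Nadir} = 0 ⇒ x_{Kora} = 27.5 − 0.25x_{Nadir}.
At x_{Nadir} = 13: x_{Kora} = 27.5 − 0.25·13 = 24.25.

24.25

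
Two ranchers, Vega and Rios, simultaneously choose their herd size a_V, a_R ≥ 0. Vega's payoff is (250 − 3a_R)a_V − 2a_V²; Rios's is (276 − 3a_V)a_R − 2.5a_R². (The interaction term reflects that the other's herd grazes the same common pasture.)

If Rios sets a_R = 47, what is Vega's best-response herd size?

27.25

Expanding Vega's payoff: 250a_V − 3a_Ra_V − 2a_V².
∂π/∂a_V = 250 − 3a_R − 4a_V = 0, so a_V = 62.5 − 0.75a_R.
At a_R = 47: a_V = 62.5 − 0.75·47 = 27.25.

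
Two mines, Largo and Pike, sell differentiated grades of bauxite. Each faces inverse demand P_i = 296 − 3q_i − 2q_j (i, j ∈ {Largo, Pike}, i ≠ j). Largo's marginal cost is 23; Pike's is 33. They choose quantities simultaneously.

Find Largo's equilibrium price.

127.25

Mine Largo's profit: π = q_{Largo}(296 − 3q_{Largo} − 2q_{Pike}) − 23q_{Largo}.
∂π/∂q_{Largo} = 273 − 6q_{Largo} − 2q_{Pike} = 0 ⇒ q_{Largo} = 45.5 − (1/3)q_{Pike}.
Similarly q_{Pike} = 263/6 − (1/3)q_{Largo}.
Plugging q_{Pike} into Largo's best response: q_{Largo} = 45.5 − (1/3)(263/6 − (1/3)q_{Largo}) ⇒ (8/9)q_{Largo} = 278/9, so q_{Largo} = 34.75.
Then q_{Pike} = 263/6 − (1/3)·34.75 = 32.25.
P_{Largo} = 296 − 3·34.75 − 2·32.25 = 127.25.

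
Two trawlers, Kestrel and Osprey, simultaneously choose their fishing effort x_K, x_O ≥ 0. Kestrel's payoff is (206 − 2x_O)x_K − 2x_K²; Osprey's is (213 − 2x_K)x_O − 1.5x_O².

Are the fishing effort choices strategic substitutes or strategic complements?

Expanding Kestrel's payoff: 206x_K − 2x_Ox_K − 2x_K².
∂π/∂x_K = 206 − 2x_O − 4x_K = 0, so x_K = 51.5 − 0.5x_O.
The best-response slope dx_K/dx_O = −0.5 < 0: the reaction function is downward-sloping, so the choices are strategic substitutes.

strategic substitutes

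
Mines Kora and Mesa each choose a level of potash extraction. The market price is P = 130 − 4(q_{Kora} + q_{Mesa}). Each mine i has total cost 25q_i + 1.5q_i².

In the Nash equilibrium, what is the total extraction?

14

Mine Kora's profit: π = q_{Kora}(130 − 4(q_{Kora} + q_{Mesa})) − 25q_{Kora} − 1.5q_{Kora}².
∂π/∂q_{Kora} = 105 − 11q_{Kora} − 4q_{Mesa} = 0, so q_{Kora} = 105/11 − (4/11)q_{Mesa}.
By symmetry q_{Mesa} = q_{Kora}; substituting into the reaction function, (15/11)q_{Kora} = 105/11 and q_{Kora} = 7.
Total extraction: 7 + 7 = 14.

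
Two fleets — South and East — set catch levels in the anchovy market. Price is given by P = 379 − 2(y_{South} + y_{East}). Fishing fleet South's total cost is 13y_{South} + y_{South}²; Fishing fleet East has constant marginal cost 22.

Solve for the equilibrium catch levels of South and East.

Fishing fleet South's profit: π = y_{South}(379 − 2(y_{South} + y_{East})) − 13y_{South} − y_{South}².
∂π/∂y_{South} = 366 − 6y_{South} − 2y_{East} = 0, so y_{South} = 61 − (1/3)y_{East}.
For East: ∂π/∂y_{East} = 357 − 4y_{East} − 2y_{South} = 0 ⇒ y_{East} = 89.25 − 0.5y_{South}.
Solving the two reaction functions simultaneously: (1 − (−1/3)(−0.5))y_{South} = 61 − (1/3)·89.25, so (5/6)y_{South} = 31.25 and y_{South} = 37.5.
Then y_{East} = 89.25 − 0.5·37.5 = 70.5.

37.5, 70.5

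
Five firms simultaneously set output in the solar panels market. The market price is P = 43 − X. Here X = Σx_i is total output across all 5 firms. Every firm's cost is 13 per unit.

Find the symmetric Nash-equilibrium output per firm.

5

A representative firm's profit is π_i = x_i(43 − X) − 13x_i, with X = x_i + Σ_{j≠i} x_j.
First-order condition: 30 − 2x_i − Σ_{j≠i} x_j = 0.
Imposing symmetry (x_j = x for all j) turns Σ_{j≠i} x_j into 4x, so 30 = 6x and x = 5.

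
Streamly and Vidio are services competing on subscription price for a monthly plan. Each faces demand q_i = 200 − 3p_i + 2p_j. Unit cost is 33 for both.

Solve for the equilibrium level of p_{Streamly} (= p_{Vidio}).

Streamly's profit: π = (p_{Streamly} − 33)(200 − 3p_{Streamly} + 2p_{Vidio}).
∂π/∂p_{Streamly} = 299 − 6p_{Streamly} + 2p_{Vidio} = 0 ⇒ p_{Streamly} = 299/6 + (1/3)p_{Vidio}.
The game is symmetric, so in equilibrium p_{Vidio} = p_{Streamly}: the reaction function gives (2/3)p_{Streamly} = 299/6, hence p_{Streamly} = 74.75.

74.75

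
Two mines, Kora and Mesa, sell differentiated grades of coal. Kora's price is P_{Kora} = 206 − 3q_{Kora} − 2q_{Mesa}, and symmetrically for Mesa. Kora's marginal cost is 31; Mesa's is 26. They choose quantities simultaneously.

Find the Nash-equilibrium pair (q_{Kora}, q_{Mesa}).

21.5625, 22.8125

Mine Kora's profit: π = q_{Kora}(206 − 3q_{Kora} − 2q_{Mesa}) − 31q_{Kora}.
∂π/∂q_{Kora} = 175 − 6q_{Kora} − 2q_{Mesa} = 0 ⇒ q_{Kora} = 175/6 − (1/3)q_{Mesa}.
Similarly q_{Mesa} = 30 − (1/3)q_{Kora}.
Solving the two reaction functions simultaneously: (1 − (−1/3)(−1/3))q_{Kora} = 175/6 − (1/3)·30, so (8/9)q_{Kora} = 115/6 and q_{Kora} = 21.5625.
Then q_{Mesa} = 30 − (1/3)·21.5625 = 22.8125.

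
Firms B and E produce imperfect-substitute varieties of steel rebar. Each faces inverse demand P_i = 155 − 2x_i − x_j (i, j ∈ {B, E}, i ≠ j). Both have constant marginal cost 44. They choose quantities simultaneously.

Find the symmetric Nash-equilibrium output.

22.2

Firm B's profit: π = x_B(155 − 2x_B − x_E) − 44x_B.
∂π/∂x_B = 111 − 4x_B − x_E = 0 ⇒ x_B = 27.75 − 0.25x_E.
By symmetry x_E = x_B; substituting into the reaction function, 1.25x_B = 27.75 and x_B = 22.2.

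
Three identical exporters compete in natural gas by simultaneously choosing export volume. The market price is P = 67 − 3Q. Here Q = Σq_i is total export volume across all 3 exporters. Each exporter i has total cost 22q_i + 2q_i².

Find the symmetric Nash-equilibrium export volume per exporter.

2.8125

A representative exporter's profit is π_i = q_i(67 − 3Q) − 22q_i − 2q_i², with Q = q_i + Σ_{j≠i} q_j.
First-order condition: 45 − 10q_i − 3Σ_{j≠i} q_j = 0.
Imposing symmetry (q_j = q for all j) turns Σ_{j≠i} q_j into 2q, so 45 = 16q and q = 2.8125.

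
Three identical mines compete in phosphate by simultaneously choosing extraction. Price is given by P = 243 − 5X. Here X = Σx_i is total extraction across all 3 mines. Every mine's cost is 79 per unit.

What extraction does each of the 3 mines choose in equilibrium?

8.2

A representative mine's profit is π_i = x_i(243 − 5X) − 79x_i, with X = x_i + Σ_{j≠i} x_j.
First-order condition: 164 − 10x_i − 5Σ_{j≠i} x_j = 0.
Imposing symmetry (x_j = x for all j) turns Σ_{j≠i} x_j into 2x, so 164 = 20x and x = 8.2.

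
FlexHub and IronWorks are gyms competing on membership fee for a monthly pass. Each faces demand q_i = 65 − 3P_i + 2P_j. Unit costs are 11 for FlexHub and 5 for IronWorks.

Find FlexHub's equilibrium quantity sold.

FlexHub's profit: π = (P_{FlexHub} − 11)(65 − 3P_{FlexHub} + 2P_{IronWorks}).
∂π/∂P_{FlexHub} = 98 − 6P_{FlexHub} + 2P_{IronWorks} = 0 ⇒ P_{FlexHub} = 49/3 + (1/3)P_{IronWorks}.
Similarly P_{IronWorks} = 40/3 + (1/3)P_{FlexHub}.
Solving the two reaction functions simultaneously: (1 − (1/3)(1/3))P_{FlexHub} = 49/3 + (1/3)·(40/3), so (8/9)P_{FlexHub} = 187/9 and P_{FlexHub} = 23.375.
Then P_{IronWorks} = 40/3 + (1/3)·23.375 = 21.125.
q_{FlexHub} = 65 − 3·23.375 + 2·21.125 = 37.125.

37.125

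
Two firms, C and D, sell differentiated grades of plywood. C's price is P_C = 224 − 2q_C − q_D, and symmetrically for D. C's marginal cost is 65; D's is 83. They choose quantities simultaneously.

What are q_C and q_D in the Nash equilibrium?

Firm C's profit: π = q_C(224 − 2q_C − q_D) − 65q_C.
∂π/∂q_C = 159 − 4q_C − q_D = 0 ⇒ q_C = 39.75 − 0.25q_D.
Similarly q_D = 35.25 − 0.25q_C.
Solving the two reaction functions simultaneously: (1 − (−0.25)(−0.25))q_C = 39.75 − 0.25·35.25, so 0.9375q_C = 30.9375 and q_C = 33.
Then q_D = 35.25 − 0.25·33 = 27.

33, 27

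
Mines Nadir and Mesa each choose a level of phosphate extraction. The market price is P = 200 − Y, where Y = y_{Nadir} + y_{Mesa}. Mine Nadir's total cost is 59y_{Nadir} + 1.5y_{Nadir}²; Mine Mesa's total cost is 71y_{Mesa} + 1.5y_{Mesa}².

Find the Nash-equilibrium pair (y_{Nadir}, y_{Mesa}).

Mine Nadir's profit: π = y_{Nadir}(200 − (y_{Nadir} + y_{Mesa})) − 59y_{Nadir} − 1.5y_{Nadir}².
∂π/∂y_{Nadir} = 141 − 5y_{Nadir} − y_{Mesa} = 0, so y_{Nadir} = 28.2 − 0.2y_{Mesa}.
By the same steps for Mesa: y_{Mesa} = 25.8 − 0.2y_{Nadir}.
Substituting the second reaction function into the first: y_{Nadir} = 28.2 − 0.2(25.8 − 0.2y_{Nadir}), which gives 0.96y_{Nadir} = 23.04 ⇒ y_{Nadir} = 24.
Then y_{Mesa} = 25.8 − 0.2·24 = 21.

24, 21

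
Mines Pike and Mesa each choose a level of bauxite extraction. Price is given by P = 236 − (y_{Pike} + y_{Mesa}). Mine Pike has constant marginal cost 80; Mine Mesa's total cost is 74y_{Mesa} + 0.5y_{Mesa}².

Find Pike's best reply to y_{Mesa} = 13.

71.5

Mine Pike's profit: π = y_{Pike}(236 − (y_{Pike} + y_{Mesa})) − 80y_{Pike}.
∂π/∂y_{Pike} = 156 − 2y_{Pike} − y_{Mesa} = 0, so y_{Pike} = 78 − 0.5y_{Mesa}.
At y_{Mesa} = 13: y_{Pike} = 78 − 0.5·13 = 71.5.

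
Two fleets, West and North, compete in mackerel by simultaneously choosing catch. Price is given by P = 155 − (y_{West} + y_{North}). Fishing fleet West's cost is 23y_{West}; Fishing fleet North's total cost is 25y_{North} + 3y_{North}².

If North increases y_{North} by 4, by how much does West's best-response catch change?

-2

Fishing fleet West's profit: π = y_{West}(155 − (y_{West} + y_{North})) − 23y_{West}.
∂π/∂y_{West} = 132 − 2y_{West} − y_{North} = 0, so y_{West} = 66 − 0.5y_{North}.
The reaction-function slope is −0.5, so a 4-unit rise in y_{North} moves y_{West} by −0.5 × 4 = −2. West's best response falls — the actions are strategic substitutes.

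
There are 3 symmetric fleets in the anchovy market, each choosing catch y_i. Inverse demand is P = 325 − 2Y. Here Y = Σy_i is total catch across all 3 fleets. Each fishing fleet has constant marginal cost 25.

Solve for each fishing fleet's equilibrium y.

37.5

A representative fishing fleet's profit is π_i = y_i(325 − 2Y) − 25y_i, with Y = y_i + Σ_{j≠i} y_j.
First-order condition: 300 − 4y_i − 2Σ_{j≠i} y_j = 0.
With identical fishing fleets, set every y_j = y: then 300 − 4y − 4y = 0, i.e. y = 300/8 = 37.5.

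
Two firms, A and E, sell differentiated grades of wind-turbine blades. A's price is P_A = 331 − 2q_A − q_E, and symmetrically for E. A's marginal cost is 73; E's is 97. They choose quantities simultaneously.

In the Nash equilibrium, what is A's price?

Firm A's profit: π = q_A(331 − 2q_A − q_E) − 73q_A.
∂π/∂q_A = 258 − 4q_A − q_E = 0 ⇒ q_A = 64.5 − 0.25q_E.
Similarly q_E = 58.5 − 0.25q_A.
Solving the two reaction functions simultaneously: (1 − (−0.25)(−0.25))q_A = 64.5 − 0.25·58.5, so 0.9375q_A = 49.875 and q_A = 53.2.
Then q_E = 58.5 − 0.25·53.2 = 45.2.
P_A = 331 − 2·53.2 − 45.2 = 179.4.

179.4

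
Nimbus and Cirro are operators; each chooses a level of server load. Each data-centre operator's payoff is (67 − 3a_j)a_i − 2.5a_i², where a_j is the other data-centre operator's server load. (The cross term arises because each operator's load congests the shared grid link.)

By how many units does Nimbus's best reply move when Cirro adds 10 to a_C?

-6

Nimbus's payoff is (67 − 3a_C)a_N − 2.5a_N².
∂π/∂a_N = 67 − 3a_C − 5a_N = 0, so a_N = 13.4 − 0.6a_C.
The reaction-function slope is −0.6, so a 10-unit rise in a_C moves a_N by −0.6 × 10 = −6. Nimbus's best response falls — the actions are strategic substitutes.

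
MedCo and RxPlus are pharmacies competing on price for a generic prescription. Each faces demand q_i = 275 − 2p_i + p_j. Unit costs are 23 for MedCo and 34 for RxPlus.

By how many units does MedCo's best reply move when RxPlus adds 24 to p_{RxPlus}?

MedCo's profit: π = (p_{MedCo} − 23)(275 − 2p_{MedCo} + p_{RxPlus}).
∂π/∂p_{MedCo} = 321 − 4p_{MedCo} + p_{RxPlus} = 0 ⇒ p_{MedCo} = 80.25 + 0.25p_{RxPlus}.
The reaction-function slope is 0.25, so a 24-unit rise in p_{RxPlus} moves p_{MedCo} by 0.25 × 24 = 6. MedCo's best response rises — the actions are strategic complements.

6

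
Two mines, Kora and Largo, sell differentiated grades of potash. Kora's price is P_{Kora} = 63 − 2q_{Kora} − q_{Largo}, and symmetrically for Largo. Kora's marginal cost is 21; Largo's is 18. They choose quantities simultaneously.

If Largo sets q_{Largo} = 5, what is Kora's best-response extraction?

Mine Kora's profit: π = q_{Kora}(63 − 2q_{Kora} − q_{Largo}) − 21q_{Kora}.
∂π/∂q_{Kora} = 42 − 4q_{Kora} − q_{Largo} = 0 ⇒ q_{Kora} = 10.5 − 0.25q_{Largo}.
At q_{Largo} = 5: q_{Kora} = 10.5 − 0.25·5 = 9.25.

9.25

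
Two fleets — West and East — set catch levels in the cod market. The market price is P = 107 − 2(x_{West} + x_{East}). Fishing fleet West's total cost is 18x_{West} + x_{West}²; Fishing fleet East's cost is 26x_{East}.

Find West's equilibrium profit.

Fishing fleet West's profit: π = x_{West}(107 − 2(x_{West} + x_{East})) − 18x_{West} − x_{West}².
∂π/∂x_{West} = 89 − 6x_{West} − 2x_{East} = 0, so x_{West} = 89/6 − (1/3)x_{East}.
For East: ∂π/∂x_{East} = 81 − 4x_{East} − 2x_{West} = 0 ⇒ x_{East} = 20.25 − 0.5x_{West}.
Plugging x_{East} into West's best response: x_{West} = 89/6 − (1/3)(20.25 − 0.5x_{West}) ⇒ (5/6)x_{West} = 97/12, so x_{West} = 9.7.
Then x_{East} = 20.25 − 0.5·9.7 = 15.4.
Price P = 107 − 2·25.1 = 56.8.
West's profit: (56.8 − 18)·9.7 − (9.7)² = 282.27.

282.27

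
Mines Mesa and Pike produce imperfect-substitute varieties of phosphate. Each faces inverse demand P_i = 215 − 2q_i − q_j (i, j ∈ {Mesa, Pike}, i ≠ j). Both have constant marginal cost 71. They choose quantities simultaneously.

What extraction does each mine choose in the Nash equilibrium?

Mine Mesa's profit: π = q_{Mesa}(215 − 2q_{Mesa} − q_{Pike}) − 71q_{Mesa}.
∂π/∂q_{Mesa} = 144 − 4q_{Mesa} − q_{Pike} = 0 ⇒ q_{Mesa} = 36 − 0.25q_{Pike}.
Setting q_{Mesa} = q_{Pike} in the reaction function: q_{Mesa} = 36 − 0.25q_{Mesa}, so q_{Mesa} = 36 / 1.25 = 28.8.

28.8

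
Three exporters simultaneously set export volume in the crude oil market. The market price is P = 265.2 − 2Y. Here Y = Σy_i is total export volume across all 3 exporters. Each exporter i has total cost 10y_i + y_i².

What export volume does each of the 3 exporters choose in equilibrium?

25.52

A representative exporter's profit is π_i = y_i(265.2 − 2Y) − 10y_i − y_i², with Y = y_i + Σ_{j≠i} y_j.
First-order condition: 255.2 − 6y_i − 2Σ_{j≠i} y_j = 0.
In a symmetric equilibrium every exporter chooses the same y, so Σ_{j≠i} y_j = 2y. The condition becomes 255.2 − 10y = 0, giving y = 255.2/10 = 25.52.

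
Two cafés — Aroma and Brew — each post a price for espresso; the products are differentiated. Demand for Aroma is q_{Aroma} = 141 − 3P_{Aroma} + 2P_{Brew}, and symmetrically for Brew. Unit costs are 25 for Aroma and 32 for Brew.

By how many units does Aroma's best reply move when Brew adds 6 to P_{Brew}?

2

Aroma's profit: π = (P_{Aroma} − 25)(141 − 3P_{Aroma} + 2P_{Brew}).
∂π/∂P_{Aroma} = 216 − 6P_{Aroma} + 2P_{Brew} = 0 ⇒ P_{Aroma} = 36 + (1/3)P_{Brew}.
The reaction-function slope is 1/3, so a 6-unit rise in P_{Brew} moves P_{Aroma} by 1/3 × 6 = 2. Aroma's best response rises — the actions are strategic complements.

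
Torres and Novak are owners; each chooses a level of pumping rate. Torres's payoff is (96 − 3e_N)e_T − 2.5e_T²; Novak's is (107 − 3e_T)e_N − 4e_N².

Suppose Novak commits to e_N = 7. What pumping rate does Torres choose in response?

Expanding Torres's payoff: 96e_T − 3e_Ne_T − 2.5e_T².
∂π/∂e_T = 96 − 3e_N − 5e_T = 0, so e_T = 19.2 − 0.6e_N.
At e_N = 7: e_T = 19.2 − 0.6·7 = 15.

15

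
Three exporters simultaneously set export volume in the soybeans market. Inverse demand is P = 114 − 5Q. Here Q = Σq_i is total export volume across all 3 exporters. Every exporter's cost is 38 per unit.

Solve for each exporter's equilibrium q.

A representative exporter's profit is π_i = q_i(114 − 5Q) − 38q_i, with Q = q_i + Σ_{j≠i} q_j.
First-order condition: 76 − 10q_i − 5Σ_{j≠i} q_j = 0.
In a symmetric equilibrium every exporter chooses the same q, so Σ_{j≠i} q_j = 2q. The condition becomes 76 − 20q = 0, giving q = 76/20 = 3.8.

3.8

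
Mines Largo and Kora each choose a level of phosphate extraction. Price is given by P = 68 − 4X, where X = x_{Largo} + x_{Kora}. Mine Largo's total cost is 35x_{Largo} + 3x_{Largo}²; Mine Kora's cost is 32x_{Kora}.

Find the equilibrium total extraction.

Mine Largo's profit: π = x_{Largo}(68 − 4(x_{Largo} + x_{Kora})) − 35x_{Largo} − 3x_{Largo}².
∂π/∂x_{Largo} = 33 − 14x_{Largo} − 4x_{Kora} = 0, so x_{Largo} = 33/14 − (2/7)x_{Kora}.
For Kora: ∂π/∂x_{Kora} = 36 − 8x_{Kora} − 4x_{Largo} = 0 ⇒ x_{Kora} = 4.5 − 0.5x_{Largo}.
Solving the two reaction functions simultaneously: (1 − (−2/7)(−0.5))x_{Largo} = 33/14 − (2/7)·4.5, so (6/7)x_{Largo} = 15/14 and x_{Largo} = 1.25.
Then x_{Kora} = 4.5 − 0.5·1.25 = 3.875.
Total extraction: 1.25 + 3.875 = 5.125.

5.125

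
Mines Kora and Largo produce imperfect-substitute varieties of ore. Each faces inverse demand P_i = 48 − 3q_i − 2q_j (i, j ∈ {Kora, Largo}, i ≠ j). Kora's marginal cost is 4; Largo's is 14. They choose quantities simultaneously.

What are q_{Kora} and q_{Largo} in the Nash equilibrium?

6.125, 3.625

Mine Kora's profit: π = q_{Kora}(48 − 3q_{Kora} − 2q_{Largo}) − 4q_{Kora}.
∂π/∂q_{Kora} = 44 − 6q_{Kora} − 2q_{Largo} = 0 ⇒ q_{Kora} = 22/3 − (1/3)q_{Largo}.
Similarly q_{Largo} = 17/3 − (1/3)q_{Kora}.
Plugging q_{Largo} into Kora's best response: q_{Kora} = 22/3 − (1/3)(17/3 − (1/3)q_{Kora}) ⇒ (8/9)q_{Kora} = 49/9, so q_{Kora} = 6.125.
Then q_{Largo} = 17/3 − (1/3)·6.125 = 3.625.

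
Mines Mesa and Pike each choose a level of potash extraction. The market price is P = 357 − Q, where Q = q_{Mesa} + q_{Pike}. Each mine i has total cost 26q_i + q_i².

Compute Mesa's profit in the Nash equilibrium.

8764.88

Mine Mesa's profit: π = q_{Mesa}(357 − (q_{Mesa} + q_{Pike})) − 26q_{Mesa} − q_{Mesa}².
∂π/∂q_{Mesa} = 331 − 4q_{Mesa} − q_{Pike} = 0, so q_{Mesa} = 82.75 − 0.25q_{Pike}.
Setting q_{Mesa} = q_{Pike} in the reaction function: q_{Mesa} = 82.75 − 0.25q_{Mesa}, so q_{Mesa} = 82.75 / 1.25 = 66.2.
Price P = 357 − 132.4 = 224.6.
Mesa's profit: (224.6 − 26)·66.2 − (66.2)² = 8764.88.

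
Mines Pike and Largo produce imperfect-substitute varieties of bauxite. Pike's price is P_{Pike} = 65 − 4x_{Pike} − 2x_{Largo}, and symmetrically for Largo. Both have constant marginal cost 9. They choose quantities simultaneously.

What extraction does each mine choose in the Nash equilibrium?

Mine Pike's profit: π = x_{Pike}(65 − 4x_{Pike} − 2x_{Largo}) − 9x_{Pike}.
∂π/∂x_{Pike} = 56 − 8x_{Pike} − 2x_{Largo} = 0 ⇒ x_{Pike} = 7 − 0.25x_{Largo}.
The game is symmetric, so in equilibrium x_{Largo} = x_{Pike}: the reaction function gives 1.25x_{Pike} = 7, hence x_{Pike} = 5.6.

5.6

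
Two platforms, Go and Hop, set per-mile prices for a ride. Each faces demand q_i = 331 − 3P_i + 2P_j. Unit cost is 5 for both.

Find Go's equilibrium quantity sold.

244.5

Go's profit: π = (P_{Go} − 5)(331 − 3P_{Go} + 2P_{Hop}).
∂π/∂P_{Go} = 346 − 6P_{Go} + 2P_{Hop} = 0 ⇒ P_{Go} = 173/3 + (1/3)P_{Hop}.
By symmetry P_{Hop} = P_{Go}; substituting into the reaction function, (2/3)P_{Go} = 173/3 and P_{Go} = 86.5.
q_{Go} = 331 − 3·86.5 + 2·86.5 = 244.5.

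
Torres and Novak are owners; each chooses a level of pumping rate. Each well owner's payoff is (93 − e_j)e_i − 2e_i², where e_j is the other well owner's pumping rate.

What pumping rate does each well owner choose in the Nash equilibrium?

18.6

Torres's payoff is (93 − e_N)e_T − 2e_T².
∂π/∂e_T = 93 − e_N − 4e_T = 0, so e_T = 23.25 − 0.25e_N.
The game is symmetric, so in equilibrium e_N = e_T: the reaction function gives 1.25e_T = 23.25, hence e_T = 18.6.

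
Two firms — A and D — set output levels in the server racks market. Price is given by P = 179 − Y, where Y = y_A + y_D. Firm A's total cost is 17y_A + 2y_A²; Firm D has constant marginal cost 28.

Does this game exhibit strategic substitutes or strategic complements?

strategic substitutes

Firm A's profit: π = y_A(179 − (y_A + y_D)) − 17y_A − 2y_A².
∂π/∂y_A = 162 − 6y_A − y_D = 0, so y_A = 27 − (1/6)y_D.
The best-response slope dy_A/dy_D = −1/6 < 0: the reaction function is downward-sloping, so the choices are strategic substitutes.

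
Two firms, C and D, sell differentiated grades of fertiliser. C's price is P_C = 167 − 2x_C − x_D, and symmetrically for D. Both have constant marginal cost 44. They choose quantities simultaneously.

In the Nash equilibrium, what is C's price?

93.2

Firm C's profit: π = x_C(167 − 2x_C − x_D) − 44x_C.
∂π/∂x_C = 123 − 4x_C − x_D = 0 ⇒ x_C = 30.75 − 0.25x_D.
The game is symmetric, so in equilibrium x_D = x_C: the reaction function gives 1.25x_C = 30.75, hence x_C = 24.6.
P_C = 167 − 2·24.6 − 24.6 = 93.2.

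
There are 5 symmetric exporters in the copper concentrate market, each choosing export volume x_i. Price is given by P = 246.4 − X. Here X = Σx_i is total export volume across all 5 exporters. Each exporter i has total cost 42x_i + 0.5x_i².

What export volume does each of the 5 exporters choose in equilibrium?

29.2

A representative exporter's profit is π_i = x_i(246.4 − X) − 42x_i − 0.5x_i², with X = x_i + Σ_{j≠i} x_j.
First-order condition: 204.4 − 3x_i − Σ_{j≠i} x_j = 0.
In a symmetric equilibrium every exporter chooses the same x, so Σ_{j≠i} x_j = 4x. The condition becomes 204.4 − 7x = 0, giving x = 204.4/7 = 29.2.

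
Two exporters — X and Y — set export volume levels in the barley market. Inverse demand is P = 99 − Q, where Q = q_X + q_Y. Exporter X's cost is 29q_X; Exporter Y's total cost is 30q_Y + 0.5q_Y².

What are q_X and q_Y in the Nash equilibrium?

28.2, 13.6

Exporter X's profit: π = q_X(99 − (q_X + q_Y)) − 29q_X.
∂π/∂q_X = 70 − 2q_X − q_Y = 0, so q_X = 35 − 0.5q_Y.
For Y: ∂π/∂q_Y = 69 − 3q_Y − q_X = 0 ⇒ q_Y = 23 − (1/3)q_X.
Substituting the second reaction function into the first: q_X = 35 − 0.5(23 − (1/3)q_X), which gives (5/6)q_X = 23.5 ⇒ q_X = 28.2.
Then q_Y = 23 − (1/3)·28.2 = 13.6.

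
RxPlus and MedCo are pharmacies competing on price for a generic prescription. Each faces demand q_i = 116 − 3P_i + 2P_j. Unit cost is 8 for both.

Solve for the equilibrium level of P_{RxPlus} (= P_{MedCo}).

RxPlus's profit: π = (P_{RxPlus} − 8)(116 − 3P_{RxPlus} + 2P_{MedCo}).
∂π/∂P_{RxPlus} = 140 − 6P_{RxPlus} + 2P_{MedCo} = 0 ⇒ P_{RxPlus} = 70/3 + (1/3)P_{MedCo}.
By symmetry P_{MedCo} = P_{RxPlus}; substituting into the reaction function, (2/3)P_{RxPlus} = 70/3 and P_{RxPlus} = 35.

35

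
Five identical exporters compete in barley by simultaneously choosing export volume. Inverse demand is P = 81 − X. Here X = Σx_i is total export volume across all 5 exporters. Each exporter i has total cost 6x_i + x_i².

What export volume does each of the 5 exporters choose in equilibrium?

A representative exporter's profit is π_i = x_i(81 − X) − 6x_i − x_i², with X = x_i + Σ_{j≠i} x_j.
First-order condition: 75 − 4x_i − Σ_{j≠i} x_j = 0.
In a symmetric equilibrium every exporter chooses the same x, so Σ_{j≠i} x_j = 4x. The condition becomes 75 − 8x = 0, giving x = 75/8 = 9.375.

9.375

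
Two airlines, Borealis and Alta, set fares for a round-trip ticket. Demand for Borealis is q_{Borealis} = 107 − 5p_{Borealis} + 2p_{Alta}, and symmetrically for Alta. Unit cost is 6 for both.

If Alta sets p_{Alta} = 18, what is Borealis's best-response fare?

17.3

Borealis's profit: π = (p_{Borealis} − 6)(107 − 5p_{Borealis} + 2p_{Alta}).
∂π/∂p_{Borealis} = 137 − 10p_{Borealis} + 2p_{Alta} = 0 ⇒ p_{Borealis} = 13.7 + 0.2p_{Alta}.
At p_{Alta} = 18: p_{Borealis} = 13.7 + 0.2·18 = 17.3.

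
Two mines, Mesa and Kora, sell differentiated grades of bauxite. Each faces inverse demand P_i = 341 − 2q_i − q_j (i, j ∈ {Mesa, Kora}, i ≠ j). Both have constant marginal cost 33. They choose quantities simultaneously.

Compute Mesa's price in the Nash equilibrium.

156.2

Mine Mesa's profit: π = q_{Mesa}(341 − 2q_{Mesa} − q_{Kora}) − 33q_{Mesa}.
∂π/∂q_{Mesa} = 308 − 4q_{Mesa} − q_{Kora} = 0 ⇒ q_{Mesa} = 77 − 0.25q_{Kora}.
The game is symmetric, so in equilibrium q_{Kora} = q_{Mesa}: the reaction function gives 1.25q_{Mesa} = 77, hence q_{Mesa} = 61.6.
P_{Mesa} = 341 − 2·61.6 − 61.6 = 156.2.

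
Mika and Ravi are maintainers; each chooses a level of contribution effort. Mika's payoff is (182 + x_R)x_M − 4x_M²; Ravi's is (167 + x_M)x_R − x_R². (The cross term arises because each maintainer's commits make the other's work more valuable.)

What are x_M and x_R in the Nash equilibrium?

35.4, 101.2

Expanding Mika's payoff: 182x_M + x_Rx_M − 4x_M².
∂π/∂x_M = 182 + x_R − 8x_M = 0, so x_M = 22.75 + 0.125x_R.
Likewise for Ravi: x_R = 83.5 + 0.5x_M.
Substituting the second reaction function into the first: x_M = 22.75 + 0.125(83.5 + 0.5x_M), which gives 0.9375x_M = 33.1875 ⇒ x_M = 35.4.
Then x_R = 83.5 + 0.5·35.4 = 101.2.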